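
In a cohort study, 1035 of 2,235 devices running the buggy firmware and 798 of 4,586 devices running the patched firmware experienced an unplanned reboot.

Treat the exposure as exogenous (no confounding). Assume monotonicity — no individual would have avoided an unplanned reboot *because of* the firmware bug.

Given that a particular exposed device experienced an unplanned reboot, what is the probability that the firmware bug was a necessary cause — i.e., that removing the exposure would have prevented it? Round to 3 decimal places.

p₁ = P(outcome | exposed) = 1035/2235 = 0.46309
p₀ = P(outcome | unexposed) = 798/4586 = 0.17401
Under exogeneity and monotonicity, PN = (p₁ − p₀) / p₁.
PN = (0.46309 − 0.17401) / 0.46309 = 0.28908 / 0.46309 ≈ 0.6242

PN ≈ 0.624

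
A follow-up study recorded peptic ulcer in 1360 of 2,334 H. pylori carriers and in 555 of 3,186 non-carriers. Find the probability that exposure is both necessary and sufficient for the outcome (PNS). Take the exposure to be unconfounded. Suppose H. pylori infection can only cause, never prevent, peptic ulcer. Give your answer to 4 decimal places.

PNS ≈ 0.4085

p₁ = P(outcome | exposed) = 1360/2334 = 0.58269
p₀ = P(outcome | unexposed) = 555/3186 = 0.1742
Under exogeneity and monotonicity, PNS = p₁ − p₀.
PNS = 0.58269 − 0.1742 = 0.40849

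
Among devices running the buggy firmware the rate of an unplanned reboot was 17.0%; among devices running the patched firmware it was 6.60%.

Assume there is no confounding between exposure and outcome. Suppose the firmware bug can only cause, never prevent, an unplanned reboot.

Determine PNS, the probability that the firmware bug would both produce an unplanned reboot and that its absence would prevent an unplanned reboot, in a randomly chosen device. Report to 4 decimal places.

PNS ≈ 0.1040

p₁ = 0.17, p₀ = 0.066.
Under exogeneity and monotonicity, PNS = p₁ − p₀.
PNS = 0.17 − 0.066 = 0.104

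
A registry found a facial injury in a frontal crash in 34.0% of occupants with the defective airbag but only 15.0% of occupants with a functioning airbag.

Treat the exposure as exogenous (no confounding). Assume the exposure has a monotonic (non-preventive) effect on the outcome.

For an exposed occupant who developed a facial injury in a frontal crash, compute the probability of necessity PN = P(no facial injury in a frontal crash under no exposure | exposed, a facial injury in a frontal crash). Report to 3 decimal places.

p₁ = 0.34, p₀ = 0.15.
Under exogeneity and monotonicity, PN = (p₁ − p₀) / p₁.
PN = (0.34 − 0.15) / 0.34 = 0.19 / 0.34 ≈ 0.5588

PN ≈ 0.559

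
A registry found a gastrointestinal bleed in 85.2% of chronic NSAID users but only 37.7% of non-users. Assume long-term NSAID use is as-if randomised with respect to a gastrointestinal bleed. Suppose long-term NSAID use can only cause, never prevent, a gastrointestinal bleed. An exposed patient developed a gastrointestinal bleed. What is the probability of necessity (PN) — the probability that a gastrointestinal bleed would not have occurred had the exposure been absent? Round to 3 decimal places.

PN ≈ 0.558

p₁ = 0.852, p₀ = 0.377.
Under exogeneity and monotonicity, PN = (p₁ − p₀) / p₁.
PN = (0.852 − 0.377) / 0.852 = 0.475 / 0.852 ≈ 0.5575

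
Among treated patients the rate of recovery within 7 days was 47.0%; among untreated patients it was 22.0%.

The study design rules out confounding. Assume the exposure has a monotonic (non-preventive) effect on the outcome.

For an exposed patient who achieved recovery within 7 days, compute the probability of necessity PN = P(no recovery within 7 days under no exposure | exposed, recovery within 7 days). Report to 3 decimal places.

p₁ = 0.47, p₀ = 0.22.
Under exogeneity and monotonicity, PN = (p₁ − p₀) / p₁.
PN = (0.47 − 0.22) / 0.47 = 0.25 / 0.47 ≈ 0.5319

PN ≈ 0.532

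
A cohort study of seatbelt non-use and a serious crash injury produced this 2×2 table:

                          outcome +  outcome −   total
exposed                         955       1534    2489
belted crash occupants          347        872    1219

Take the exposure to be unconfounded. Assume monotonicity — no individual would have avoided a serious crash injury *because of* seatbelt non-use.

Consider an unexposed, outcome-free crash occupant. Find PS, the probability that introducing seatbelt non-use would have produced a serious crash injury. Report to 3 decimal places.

PS ≈ 0.138

p₁ = P(outcome | exposed) = 955/2489 = 0.38369
p₀ = P(outcome | unexposed) = 347/1219 = 0.28466
Under exogeneity and monotonicity, PS = (p₁ − p₀)/(1 − p₀).
PS = (0.38369 − 0.28466) / 0.71534 ≈ 0.1384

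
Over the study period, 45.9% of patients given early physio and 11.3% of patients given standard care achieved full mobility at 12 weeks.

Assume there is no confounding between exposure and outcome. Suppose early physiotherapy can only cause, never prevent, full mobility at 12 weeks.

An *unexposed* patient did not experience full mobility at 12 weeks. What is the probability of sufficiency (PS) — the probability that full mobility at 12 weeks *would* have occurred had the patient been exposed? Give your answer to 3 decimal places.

p₁ = 0.459, p₀ = 0.113.
Under exogeneity and monotonicity, PS = (p₁ − p₀) / (1 − p₀).
PS = (0.459 − 0.113) / (1 − 0.113) = 0.346 / 0.887 ≈ 0.3901

PS ≈ 0.390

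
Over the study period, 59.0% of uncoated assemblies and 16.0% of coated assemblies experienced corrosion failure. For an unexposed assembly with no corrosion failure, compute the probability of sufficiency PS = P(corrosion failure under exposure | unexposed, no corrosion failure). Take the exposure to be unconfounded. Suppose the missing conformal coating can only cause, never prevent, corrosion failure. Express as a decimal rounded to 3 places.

PS ≈ 0.512

p₁ = 0.59, p₀ = 0.16.
Under exogeneity and monotonicity, PS = (p₁ − p₀) / (1 − p₀).
PS = (0.59 − 0.16) / (1 − 0.16) = 0.43 / 0.84 ≈ 0.5119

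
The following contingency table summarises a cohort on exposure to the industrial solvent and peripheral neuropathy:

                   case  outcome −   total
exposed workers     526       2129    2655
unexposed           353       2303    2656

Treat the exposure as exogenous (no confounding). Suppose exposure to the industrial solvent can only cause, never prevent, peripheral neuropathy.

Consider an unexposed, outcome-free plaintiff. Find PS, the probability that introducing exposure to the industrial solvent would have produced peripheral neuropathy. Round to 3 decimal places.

PS ≈ 0.075

p₁ = P(outcome | exposed) = 526/2655 = 0.19812
p₀ = P(outcome | unexposed) = 353/2656 = 0.13291
Under exogeneity and monotonicity, PS = (p₁ − p₀)/(1 − p₀).
PS = (0.19812 − 0.13291) / 0.86709 ≈ 0.0752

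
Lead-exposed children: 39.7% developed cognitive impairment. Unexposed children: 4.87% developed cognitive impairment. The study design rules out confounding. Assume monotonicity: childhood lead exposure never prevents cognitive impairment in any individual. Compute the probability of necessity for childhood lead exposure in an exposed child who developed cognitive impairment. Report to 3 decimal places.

p₁ = 0.397, p₀ = 0.0487.
Under exogeneity and monotonicity, PN = (p₁ − p₀) / p₁.
PN = (0.397 − 0.0487) / 0.397 = 0.3483 / 0.397 ≈ 0.8773

PN ≈ 0.877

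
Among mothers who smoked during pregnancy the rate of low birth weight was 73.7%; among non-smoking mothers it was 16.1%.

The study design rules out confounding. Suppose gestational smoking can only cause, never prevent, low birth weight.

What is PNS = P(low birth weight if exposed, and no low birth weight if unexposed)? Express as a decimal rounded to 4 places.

PNS ≈ 0.5760

p₁ = 0.737, p₀ = 0.161.
Under exogeneity and monotonicity, PNS = p₁ − p₀.
PNS = 0.737 − 0.161 = 0.576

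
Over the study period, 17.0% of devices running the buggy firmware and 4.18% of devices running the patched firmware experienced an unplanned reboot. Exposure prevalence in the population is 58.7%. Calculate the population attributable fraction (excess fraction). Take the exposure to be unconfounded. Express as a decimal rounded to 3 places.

PAF ≈ 0.643

p₁ = 0.17, p₀ = 0.0418.
Overall risk P(Y=1) = π·p₁ + (1−π)·p₀ = 0.587×0.17 + 0.413×0.0418 = 0.11705.
Under exogeneity, PAF = [P(Y=1) − p₀] / P(Y=1).
PAF = (0.11705 − 0.0418) / 0.11705 ≈ 0.6429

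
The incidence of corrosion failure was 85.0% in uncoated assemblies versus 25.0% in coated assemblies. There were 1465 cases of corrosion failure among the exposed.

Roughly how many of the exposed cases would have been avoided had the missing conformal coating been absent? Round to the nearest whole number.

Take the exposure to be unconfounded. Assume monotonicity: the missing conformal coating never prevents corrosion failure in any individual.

p₁ = 0.85, p₀ = 0.25.
PN = (p₁ − p₀)/p₁ = (0.85 − 0.25) / 0.85 ≈ 0.70588.
Attributable cases ≈ PN × (exposed cases) = 0.70588 × 1465 ≈ 1034.12.

about 1034 cases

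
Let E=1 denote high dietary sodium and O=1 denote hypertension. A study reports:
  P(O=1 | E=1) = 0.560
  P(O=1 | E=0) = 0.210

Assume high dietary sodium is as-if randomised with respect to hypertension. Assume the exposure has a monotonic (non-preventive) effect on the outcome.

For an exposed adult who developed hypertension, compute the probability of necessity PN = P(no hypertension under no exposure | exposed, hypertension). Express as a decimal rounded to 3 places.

PN ≈ 0.625

Let p₁ = 0.56, p₀ = 0.21.
Under exogeneity and monotonicity, PN = (p₁ − p₀) / p₁.
PN = (0.56 − 0.21) / 0.56 = 0.35 / 0.56 ≈ 0.6250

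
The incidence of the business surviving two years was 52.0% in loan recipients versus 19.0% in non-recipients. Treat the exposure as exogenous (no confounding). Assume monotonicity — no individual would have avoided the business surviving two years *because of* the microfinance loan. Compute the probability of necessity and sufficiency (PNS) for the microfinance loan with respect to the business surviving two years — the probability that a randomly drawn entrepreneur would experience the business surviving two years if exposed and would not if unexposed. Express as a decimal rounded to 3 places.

p₁ = 0.52, p₀ = 0.19.
Under exogeneity and monotonicity, PNS = p₁ − p₀.
PNS = 0.52 − 0.19 = 0.33

PNS ≈ 0.330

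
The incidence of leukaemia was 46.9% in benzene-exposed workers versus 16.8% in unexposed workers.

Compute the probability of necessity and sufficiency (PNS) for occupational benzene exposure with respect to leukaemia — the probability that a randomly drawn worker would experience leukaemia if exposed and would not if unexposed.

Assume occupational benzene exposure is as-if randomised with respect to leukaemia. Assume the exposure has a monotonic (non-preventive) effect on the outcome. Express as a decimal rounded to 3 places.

PNS ≈ 0.301

p₁ = 0.469, p₀ = 0.168.
Under exogeneity and monotonicity, PNS = p₁ − p₀.
PNS = 0.469 − 0.168 = 0.301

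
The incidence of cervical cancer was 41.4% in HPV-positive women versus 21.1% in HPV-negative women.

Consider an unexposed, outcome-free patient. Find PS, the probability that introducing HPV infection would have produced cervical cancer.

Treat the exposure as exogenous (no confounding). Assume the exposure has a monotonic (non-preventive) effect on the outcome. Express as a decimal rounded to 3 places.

PS ≈ 0.257

p₁ = 0.414, p₀ = 0.211.
Under exogeneity and monotonicity, PS = (p₁ − p₀) / (1 − p₀).
PS = (0.414 − 0.211) / (1 − 0.211) = 0.203 / 0.789 ≈ 0.2573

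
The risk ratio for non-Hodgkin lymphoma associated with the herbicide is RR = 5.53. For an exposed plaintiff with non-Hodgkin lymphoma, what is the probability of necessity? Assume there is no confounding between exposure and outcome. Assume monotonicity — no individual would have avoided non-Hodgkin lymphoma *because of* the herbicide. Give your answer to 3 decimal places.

Under exogeneity and monotonicity, PN = (RR − 1) / RR = 1 − 1/RR.
PN = (5.53 − 1) / 5.53 = 4.53 / 5.53 ≈ 0.8192

PN ≈ 0.819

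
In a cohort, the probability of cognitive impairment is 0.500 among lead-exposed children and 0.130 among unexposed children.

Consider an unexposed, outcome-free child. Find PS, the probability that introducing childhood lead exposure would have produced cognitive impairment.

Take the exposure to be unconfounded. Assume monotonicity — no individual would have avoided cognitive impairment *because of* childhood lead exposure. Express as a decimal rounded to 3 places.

Let p₁ = 0.5, p₀ = 0.13.
Under exogeneity and monotonicity, PS = (p₁ − p₀) / (1 − p₀).
PS = (0.5 − 0.13) / (1 − 0.13) = 0.37 / 0.87 ≈ 0.4253

PS ≈ 0.425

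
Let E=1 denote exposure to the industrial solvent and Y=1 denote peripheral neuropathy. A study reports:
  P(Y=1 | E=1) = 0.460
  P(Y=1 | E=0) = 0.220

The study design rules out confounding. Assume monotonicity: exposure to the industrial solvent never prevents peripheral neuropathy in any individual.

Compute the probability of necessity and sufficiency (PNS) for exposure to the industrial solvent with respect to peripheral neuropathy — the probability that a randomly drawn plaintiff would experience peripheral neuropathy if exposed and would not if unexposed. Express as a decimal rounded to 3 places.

Let p₁ = 0.46, p₀ = 0.22.
Under exogeneity and monotonicity, PNS = p₁ − p₀.
PNS = 0.46 − 0.22 = 0.24

PNS ≈ 0.240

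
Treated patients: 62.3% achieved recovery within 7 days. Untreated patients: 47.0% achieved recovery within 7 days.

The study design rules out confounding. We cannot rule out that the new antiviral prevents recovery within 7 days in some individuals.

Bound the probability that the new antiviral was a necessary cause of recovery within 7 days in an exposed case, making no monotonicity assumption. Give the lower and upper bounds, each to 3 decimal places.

0.246 ≤ PN ≤ 0.851

p₁ = 0.623, p₀ = 0.47.
Under exogeneity alone the bounds on PN are max{0,(p₁−p₀)/p₁} ≤ PN ≤ min{1,(1−p₀)/p₁}.
  lower = (p₁ − p₀)/p₁ = 0.153 / 0.623 ≈ 0.2456
  upper = min{1, (1 − p₀)/p₁} = 0.53 / 0.623 ≈ 0.8507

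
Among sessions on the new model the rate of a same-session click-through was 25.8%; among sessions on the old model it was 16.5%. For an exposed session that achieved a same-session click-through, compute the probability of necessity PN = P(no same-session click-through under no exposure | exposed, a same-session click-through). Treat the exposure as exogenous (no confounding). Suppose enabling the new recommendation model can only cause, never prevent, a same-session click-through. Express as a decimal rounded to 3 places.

PN ≈ 0.360

p₁ = 0.258, p₀ = 0.165.
Under exogeneity and monotonicity, PN = (p₁ − p₀) / p₁.
PN = (0.258 − 0.165) / 0.258 = 0.093 / 0.258 ≈ 0.3605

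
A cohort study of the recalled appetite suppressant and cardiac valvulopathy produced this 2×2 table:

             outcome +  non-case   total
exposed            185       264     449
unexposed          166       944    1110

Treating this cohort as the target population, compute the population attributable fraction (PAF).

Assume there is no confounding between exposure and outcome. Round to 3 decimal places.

p₁ = P(outcome | exposed) = 185/449 = 0.41203
p₀ = P(outcome | unexposed) = 166/1110 = 0.14955
Exposure prevalence π = 449/1559 = 0.28801; overall risk P(Y=1) = 0.22514.
Under exogeneity, PAF = [P(Y=1) − p₀]/P(Y=1).
PAF = (0.22514 − 0.14955) / 0.22514 ≈ 0.3358

PAF ≈ 0.336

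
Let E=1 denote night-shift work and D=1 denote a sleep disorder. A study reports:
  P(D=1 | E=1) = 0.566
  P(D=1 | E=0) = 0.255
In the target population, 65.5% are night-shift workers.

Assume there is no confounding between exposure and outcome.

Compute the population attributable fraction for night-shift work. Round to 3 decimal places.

PAF ≈ 0.444

Let p₁ = 0.566, p₀ = 0.255.
Overall risk P(Y=1) = π·p₁ + (1−π)·p₀ = 0.655×0.566 + 0.345×0.255 = 0.45871.
Under exogeneity, PAF = [P(Y=1) − p₀] / P(Y=1).
PAF = (0.45871 − 0.255) / 0.45871 ≈ 0.4441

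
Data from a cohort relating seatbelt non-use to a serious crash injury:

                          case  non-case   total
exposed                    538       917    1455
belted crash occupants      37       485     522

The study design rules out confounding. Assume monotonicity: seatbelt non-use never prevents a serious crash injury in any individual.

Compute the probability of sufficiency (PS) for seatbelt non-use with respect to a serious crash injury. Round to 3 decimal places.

p₁ = P(outcome | exposed) = 538/1455 = 0.36976
p₀ = P(outcome | unexposed) = 37/522 = 0.070881
Under exogeneity and monotonicity, PS = (p₁ − p₀)/(1 − p₀).
PS = (0.36976 − 0.070881) / 0.92912 ≈ 0.3217

PS ≈ 0.322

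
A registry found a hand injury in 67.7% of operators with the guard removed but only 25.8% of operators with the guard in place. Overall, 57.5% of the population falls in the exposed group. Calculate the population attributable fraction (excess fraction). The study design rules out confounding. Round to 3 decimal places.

PAF ≈ 0.483

p₁ = 0.677, p₀ = 0.258.
Overall risk P(Y=1) = π·p₁ + (1−π)·p₀ = 0.575×0.677 + 0.425×0.258 = 0.49893.
Under exogeneity, PAF = [P(Y=1) − p₀] / P(Y=1).
PAF = (0.49893 − 0.258) / 0.49893 ≈ 0.4829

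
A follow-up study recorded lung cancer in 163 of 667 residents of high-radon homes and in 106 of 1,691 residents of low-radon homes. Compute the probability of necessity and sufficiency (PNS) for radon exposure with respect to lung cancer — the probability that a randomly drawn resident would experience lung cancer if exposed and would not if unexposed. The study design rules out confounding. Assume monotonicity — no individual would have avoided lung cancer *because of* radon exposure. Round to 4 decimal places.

PNS ≈ 0.1817

p₁ = P(outcome | exposed) = 163/667 = 0.24438
p₀ = P(outcome | unexposed) = 106/1691 = 0.062685
Under exogeneity and monotonicity, PNS = p₁ − p₀.
PNS = 0.24438 − 0.062685 = 0.18169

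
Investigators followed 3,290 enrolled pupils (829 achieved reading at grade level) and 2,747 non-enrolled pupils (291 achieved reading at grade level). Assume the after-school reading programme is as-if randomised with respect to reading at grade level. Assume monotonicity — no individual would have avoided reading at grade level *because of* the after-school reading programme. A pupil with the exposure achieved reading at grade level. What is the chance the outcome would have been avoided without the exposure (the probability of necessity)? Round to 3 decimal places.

PN ≈ 0.580

p₁ = P(outcome | exposed) = 829/3290 = 0.25198
p₀ = P(outcome | unexposed) = 291/2747 = 0.10593
Under exogeneity and monotonicity, PN = (p₁ − p₀) / p₁.
PN = (0.25198 − 0.10593) / 0.25198 = 0.14604 / 0.25198 ≈ 0.5796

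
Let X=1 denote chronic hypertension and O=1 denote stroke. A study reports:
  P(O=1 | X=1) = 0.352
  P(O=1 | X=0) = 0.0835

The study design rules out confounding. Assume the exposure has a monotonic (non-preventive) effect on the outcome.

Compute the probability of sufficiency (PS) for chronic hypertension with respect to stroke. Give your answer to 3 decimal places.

Let p₁ = 0.352, p₀ = 0.0835.
Under exogeneity and monotonicity, PS = (p₁ − p₀) / (1 − p₀).
PS = (0.352 − 0.0835) / (1 − 0.0835) = 0.2685 / 0.9165 ≈ 0.2930

PS ≈ 0.293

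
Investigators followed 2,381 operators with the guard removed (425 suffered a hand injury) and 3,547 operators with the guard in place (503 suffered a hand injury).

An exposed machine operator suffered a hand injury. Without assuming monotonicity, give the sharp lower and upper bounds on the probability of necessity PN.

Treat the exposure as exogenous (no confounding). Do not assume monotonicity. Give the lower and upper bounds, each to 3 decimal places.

0.206 ≤ PN ≤ 1.000

p₁ = P(outcome | exposed) = 425/2381 = 0.1785
p₀ = P(outcome | unexposed) = 503/3547 = 0.14181
Under exogeneity alone the bounds on PN are max{0,(p₁−p₀)/p₁} ≤ PN ≤ min{1,(1−p₀)/p₁}.
  lower = (p₁ − p₀)/p₁ = 0.036686 / 0.1785 ≈ 0.2055
  upper = min{1, (1 − p₀)/p₁} = 0.85819 / 0.1785 ≈ 4.8079 → capped at 1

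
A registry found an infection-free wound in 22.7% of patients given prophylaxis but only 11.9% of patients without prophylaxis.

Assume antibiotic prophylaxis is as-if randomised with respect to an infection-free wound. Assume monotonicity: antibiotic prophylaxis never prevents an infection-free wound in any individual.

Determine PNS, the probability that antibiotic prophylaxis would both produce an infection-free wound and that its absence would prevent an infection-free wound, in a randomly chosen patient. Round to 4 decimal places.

PNS ≈ 0.1080

p₁ = 0.227, p₀ = 0.119.
Under exogeneity and monotonicity, PNS = p₁ − p₀.
PNS = 0.227 − 0.119 = 0.108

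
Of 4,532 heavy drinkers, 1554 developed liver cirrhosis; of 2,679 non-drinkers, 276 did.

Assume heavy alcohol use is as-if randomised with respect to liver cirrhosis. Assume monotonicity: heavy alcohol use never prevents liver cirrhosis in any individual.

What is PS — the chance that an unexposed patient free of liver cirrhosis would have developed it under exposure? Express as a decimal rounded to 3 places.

PS ≈ 0.267

p₁ = P(outcome | exposed) = 1554/4532 = 0.34289
p₀ = P(outcome | unexposed) = 276/2679 = 0.10302
Under exogeneity and monotonicity, PS = (p₁ − p₀) / (1 − p₀).
PS = (0.34289 − 0.10302) / (1 − 0.10302) = 0.23987 / 0.89698 ≈ 0.2674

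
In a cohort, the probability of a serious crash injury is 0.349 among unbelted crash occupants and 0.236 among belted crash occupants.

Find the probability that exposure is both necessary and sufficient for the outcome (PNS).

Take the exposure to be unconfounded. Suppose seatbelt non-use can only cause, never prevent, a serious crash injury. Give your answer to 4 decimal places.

PNS ≈ 0.1130

Let p₁ = 0.349, p₀ = 0.236.
Under exogeneity and monotonicity, PNS = p₁ − p₀.
PNS = 0.349 − 0.236 = 0.113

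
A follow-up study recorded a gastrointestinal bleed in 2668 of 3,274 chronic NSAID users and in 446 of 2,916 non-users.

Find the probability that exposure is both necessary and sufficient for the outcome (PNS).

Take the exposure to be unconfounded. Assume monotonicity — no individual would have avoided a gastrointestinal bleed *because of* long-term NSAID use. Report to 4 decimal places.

p₁ = P(outcome | exposed) = 2668/3274 = 0.81491
p₀ = P(outcome | unexposed) = 446/2916 = 0.15295
Under exogeneity and monotonicity, PNS = p₁ − p₀.
PNS = 0.81491 − 0.15295 = 0.66196

PNS ≈ 0.6620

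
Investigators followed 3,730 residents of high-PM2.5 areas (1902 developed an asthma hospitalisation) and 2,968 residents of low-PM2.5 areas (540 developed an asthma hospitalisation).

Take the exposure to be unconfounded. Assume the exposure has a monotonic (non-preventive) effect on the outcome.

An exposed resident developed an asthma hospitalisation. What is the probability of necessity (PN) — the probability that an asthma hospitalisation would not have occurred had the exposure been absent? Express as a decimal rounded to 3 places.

PN ≈ 0.643

p₁ = P(outcome | exposed) = 1902/3730 = 0.50992
p₀ = P(outcome | unexposed) = 540/2968 = 0.18194
Under exogeneity and monotonicity, PN = (p₁ − p₀) / p₁.
PN = (0.50992 − 0.18194) / 0.50992 = 0.32798 / 0.50992 ≈ 0.6432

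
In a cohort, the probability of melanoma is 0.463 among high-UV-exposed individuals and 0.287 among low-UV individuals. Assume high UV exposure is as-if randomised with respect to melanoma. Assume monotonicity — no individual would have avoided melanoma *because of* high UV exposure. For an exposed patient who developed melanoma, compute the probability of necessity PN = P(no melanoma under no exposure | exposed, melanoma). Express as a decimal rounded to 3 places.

Let p₁ = 0.463, p₀ = 0.287.
Under exogeneity and monotonicity, PN = (p₁ − p₀) / p₁.
PN = (0.463 − 0.287) / 0.463 = 0.176 / 0.463 ≈ 0.3801

PN ≈ 0.380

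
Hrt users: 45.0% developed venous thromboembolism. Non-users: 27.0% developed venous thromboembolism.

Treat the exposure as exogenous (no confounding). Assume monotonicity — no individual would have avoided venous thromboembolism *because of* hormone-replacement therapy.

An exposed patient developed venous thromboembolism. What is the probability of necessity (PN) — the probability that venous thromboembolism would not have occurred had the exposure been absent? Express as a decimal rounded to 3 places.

p₁ = 0.45, p₀ = 0.27.
Under exogeneity and monotonicity, PN = (p₁ − p₀) / p₁.
PN = (0.45 − 0.27) / 0.45 = 0.18 / 0.45 ≈ 0.4000

PN ≈ 0.400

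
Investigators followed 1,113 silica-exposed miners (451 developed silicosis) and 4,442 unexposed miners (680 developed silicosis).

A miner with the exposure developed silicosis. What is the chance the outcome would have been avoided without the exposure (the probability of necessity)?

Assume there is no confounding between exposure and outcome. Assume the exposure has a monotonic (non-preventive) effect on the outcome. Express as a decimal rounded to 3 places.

PN ≈ 0.622

p₁ = P(outcome | exposed) = 451/1113 = 0.40521
p₀ = P(outcome | unexposed) = 680/4442 = 0.15308
Under exogeneity and monotonicity, PN = (p₁ − p₀) / p₁.
PN = (0.40521 − 0.15308) / 0.40521 = 0.25213 / 0.40521 ≈ 0.6222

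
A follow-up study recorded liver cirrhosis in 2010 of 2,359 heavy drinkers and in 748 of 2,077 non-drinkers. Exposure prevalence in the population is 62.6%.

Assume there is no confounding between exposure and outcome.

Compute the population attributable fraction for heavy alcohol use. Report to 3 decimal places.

PAF ≈ 0.461

p₁ = P(outcome | exposed) = 2010/2359 = 0.85206
p₀ = P(outcome | unexposed) = 748/2077 = 0.36013
Overall risk P(Y=1) = π·p₁ + (1−π)·p₀ = 0.626×0.85206 + 0.374×0.36013 = 0.66808.
Under exogeneity, PAF = [P(Y=1) − p₀] / P(Y=1).
PAF = (0.66808 − 0.36013) / 0.66808 ≈ 0.4609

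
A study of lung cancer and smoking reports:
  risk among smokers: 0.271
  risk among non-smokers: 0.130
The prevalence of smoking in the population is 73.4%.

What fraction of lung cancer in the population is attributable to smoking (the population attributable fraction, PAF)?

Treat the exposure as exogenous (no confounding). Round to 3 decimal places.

Let p₁ = 0.271, p₀ = 0.13.
Overall risk P(Y=1) = π·p₁ + (1−π)·p₀ = 0.734×0.271 + 0.266×0.13 = 0.23349.
Under exogeneity, PAF = [P(Y=1) − p₀] / P(Y=1).
PAF = (0.23349 − 0.13) / 0.23349 ≈ 0.4432

PAF ≈ 0.443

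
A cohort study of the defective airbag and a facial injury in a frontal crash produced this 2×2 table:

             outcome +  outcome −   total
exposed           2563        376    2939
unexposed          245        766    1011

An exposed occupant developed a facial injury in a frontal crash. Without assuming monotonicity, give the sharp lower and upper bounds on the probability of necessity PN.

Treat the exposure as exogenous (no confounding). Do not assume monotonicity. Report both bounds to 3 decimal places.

p₁ = P(outcome | exposed) = 2563/2939 = 0.87207
p₀ = P(outcome | unexposed) = 245/1011 = 0.24233
Under exogeneity alone the bounds on PN are max{0,(p₁−p₀)/p₁} ≤ PN ≤ min{1,(1−p₀)/p₁}.
  lower = (p₁ − p₀)/p₁ = 0.62973 / 0.87207 ≈ 0.7221
  upper = min{1, (1 − p₀)/p₁} = 0.75767 / 0.87207 ≈ 0.8688

0.722 ≤ PN ≤ 0.869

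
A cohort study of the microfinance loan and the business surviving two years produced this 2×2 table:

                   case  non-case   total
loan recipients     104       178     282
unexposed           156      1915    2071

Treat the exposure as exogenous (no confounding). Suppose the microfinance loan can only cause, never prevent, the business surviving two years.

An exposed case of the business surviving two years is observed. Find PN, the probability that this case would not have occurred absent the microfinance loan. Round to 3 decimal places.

p₁ = P(outcome | exposed) = 104/282 = 0.36879
p₀ = P(outcome | unexposed) = 156/2071 = 0.075326
Under exogeneity and monotonicity, PN = (p₁ − p₀) / p₁.
PN = (0.36879 − 0.075326) / 0.36879 = 0.29347 / 0.36879 ≈ 0.7958

PN ≈ 0.796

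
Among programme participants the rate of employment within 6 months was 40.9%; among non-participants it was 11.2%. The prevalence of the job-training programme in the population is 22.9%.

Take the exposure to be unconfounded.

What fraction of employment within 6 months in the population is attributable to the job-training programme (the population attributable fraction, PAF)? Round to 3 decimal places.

p₁ = 0.409, p₀ = 0.112.
Overall risk P(Y=1) = π·p₁ + (1−π)·p₀ = 0.229×0.409 + 0.771×0.112 = 0.18001.
Under exogeneity, PAF = [P(Y=1) − p₀] / P(Y=1).
PAF = (0.18001 − 0.112) / 0.18001 ≈ 0.3778

PAF ≈ 0.378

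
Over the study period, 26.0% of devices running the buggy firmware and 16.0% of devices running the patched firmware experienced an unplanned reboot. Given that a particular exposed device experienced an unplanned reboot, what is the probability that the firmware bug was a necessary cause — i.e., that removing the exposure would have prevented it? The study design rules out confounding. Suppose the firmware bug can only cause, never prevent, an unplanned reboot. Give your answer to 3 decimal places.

PN ≈ 0.385

p₁ = 0.26, p₀ = 0.16.
Under exogeneity and monotonicity, PN = (p₁ − p₀) / p₁.
PN = (0.26 − 0.16) / 0.26 = 0.1 / 0.26 ≈ 0.3846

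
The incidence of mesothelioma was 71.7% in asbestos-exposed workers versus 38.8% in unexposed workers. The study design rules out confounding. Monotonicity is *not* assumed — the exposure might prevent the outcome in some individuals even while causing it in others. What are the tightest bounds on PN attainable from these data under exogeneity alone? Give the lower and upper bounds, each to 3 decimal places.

0.459 ≤ PN ≤ 0.854

p₁ = 0.717, p₀ = 0.388.
Under exogeneity alone the bounds on PN are max{0,(p₁−p₀)/p₁} ≤ PN ≤ min{1,(1−p₀)/p₁}.
  lower = (p₁ − p₀)/p₁ = 0.329 / 0.717 ≈ 0.4589
  upper = min{1, (1 − p₀)/p₁} = 0.612 / 0.717 ≈ 0.8536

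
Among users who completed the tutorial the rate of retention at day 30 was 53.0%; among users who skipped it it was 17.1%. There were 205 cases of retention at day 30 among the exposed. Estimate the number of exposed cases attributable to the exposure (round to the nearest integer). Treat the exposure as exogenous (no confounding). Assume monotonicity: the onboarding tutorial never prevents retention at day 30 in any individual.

p₁ = 0.53, p₀ = 0.171.
PN = (p₁ − p₀)/p₁ = (0.53 − 0.171) / 0.53 ≈ 0.67736.
Attributable cases ≈ PN × (exposed cases) = 0.67736 × 205 ≈ 138.86.

about 139 cases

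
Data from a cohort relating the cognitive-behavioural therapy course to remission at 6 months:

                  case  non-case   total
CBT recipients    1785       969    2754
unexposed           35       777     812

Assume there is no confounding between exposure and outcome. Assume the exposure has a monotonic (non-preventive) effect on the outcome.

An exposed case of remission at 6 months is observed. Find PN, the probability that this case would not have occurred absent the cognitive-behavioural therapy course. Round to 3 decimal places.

p₁ = P(outcome | exposed) = 1785/2754 = 0.64815
p₀ = P(outcome | unexposed) = 35/812 = 0.043103
Under exogeneity and monotonicity, PN = (p₁ − p₀)/p₁.
PN = (0.64815 − 0.043103) / 0.64815 ≈ 0.9335

PN ≈ 0.933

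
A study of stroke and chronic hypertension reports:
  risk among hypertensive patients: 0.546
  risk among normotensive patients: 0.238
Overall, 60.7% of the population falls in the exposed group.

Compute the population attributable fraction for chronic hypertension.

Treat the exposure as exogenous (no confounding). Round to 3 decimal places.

Let p₁ = 0.546, p₀ = 0.238.
Overall risk P(Y=1) = π·p₁ + (1−π)·p₀ = 0.607×0.546 + 0.393×0.238 = 0.42496.
Under exogeneity, PAF = [P(Y=1) − p₀] / P(Y=1).
PAF = (0.42496 − 0.238) / 0.42496 ≈ 0.4399

PAF ≈ 0.440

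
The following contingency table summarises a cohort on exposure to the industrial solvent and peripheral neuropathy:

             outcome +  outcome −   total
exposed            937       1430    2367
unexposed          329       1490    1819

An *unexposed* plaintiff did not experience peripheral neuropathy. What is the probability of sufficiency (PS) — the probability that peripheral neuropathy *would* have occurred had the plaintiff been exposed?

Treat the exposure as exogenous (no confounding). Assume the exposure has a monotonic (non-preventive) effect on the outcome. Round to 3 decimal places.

PS ≈ 0.262

p₁ = P(outcome | exposed) = 937/2367 = 0.39586
p₀ = P(outcome | unexposed) = 329/1819 = 0.18087
Under exogeneity and monotonicity, PS = (p₁ − p₀)/(1 − p₀).
PS = (0.39586 − 0.18087) / 0.81913 ≈ 0.2625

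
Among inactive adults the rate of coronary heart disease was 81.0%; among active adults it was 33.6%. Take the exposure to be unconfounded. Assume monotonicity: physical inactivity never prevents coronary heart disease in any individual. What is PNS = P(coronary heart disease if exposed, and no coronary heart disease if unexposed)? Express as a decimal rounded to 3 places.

p₁ = 0.81, p₀ = 0.336.
Under exogeneity and monotonicity, PNS = p₁ − p₀.
PNS = 0.81 − 0.336 = 0.474

PNS ≈ 0.474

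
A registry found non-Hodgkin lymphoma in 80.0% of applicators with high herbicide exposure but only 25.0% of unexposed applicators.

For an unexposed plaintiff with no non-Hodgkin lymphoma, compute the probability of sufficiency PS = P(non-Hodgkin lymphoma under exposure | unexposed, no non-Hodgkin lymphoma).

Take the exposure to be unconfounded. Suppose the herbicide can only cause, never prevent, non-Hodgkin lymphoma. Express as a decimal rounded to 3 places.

PS ≈ 0.733

p₁ = 0.8, p₀ = 0.25.
Under exogeneity and monotonicity, PS = (p₁ − p₀) / (1 − p₀).
PS = (0.8 − 0.25) / (1 − 0.25) = 0.55 / 0.75 ≈ 0.7333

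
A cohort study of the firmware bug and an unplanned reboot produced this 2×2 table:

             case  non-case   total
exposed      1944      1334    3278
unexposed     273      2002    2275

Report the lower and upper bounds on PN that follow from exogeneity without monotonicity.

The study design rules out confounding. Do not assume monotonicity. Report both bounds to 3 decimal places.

0.798 ≤ PN ≤ 1.000

p₁ = P(outcome | exposed) = 1944/3278 = 0.59304
p₀ = P(outcome | unexposed) = 273/2275 = 0.12
Under exogeneity alone the bounds on PN are max{0,(p₁−p₀)/p₁} ≤ PN ≤ min{1,(1−p₀)/p₁}.
  lower = (p₁ − p₀)/p₁ = 0.47304 / 0.59304 ≈ 0.7977
  upper = min{1, (1 − p₀)/p₁} = 0.88 / 0.59304 ≈ 1.4839 → capped at 1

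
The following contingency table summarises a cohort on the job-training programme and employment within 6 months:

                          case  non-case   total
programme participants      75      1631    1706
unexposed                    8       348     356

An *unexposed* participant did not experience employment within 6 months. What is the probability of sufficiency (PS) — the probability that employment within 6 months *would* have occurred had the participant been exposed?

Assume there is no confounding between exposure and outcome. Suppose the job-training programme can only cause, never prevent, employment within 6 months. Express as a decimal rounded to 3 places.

p₁ = P(outcome | exposed) = 75/1706 = 0.043962
p₀ = P(outcome | unexposed) = 8/356 = 0.022472
Under exogeneity and monotonicity, PS = (p₁ − p₀) / (1 − p₀).
PS = (0.043962 − 0.022472) / (1 − 0.022472) = 0.021491 / 0.97753 ≈ 0.0220

PS ≈ 0.022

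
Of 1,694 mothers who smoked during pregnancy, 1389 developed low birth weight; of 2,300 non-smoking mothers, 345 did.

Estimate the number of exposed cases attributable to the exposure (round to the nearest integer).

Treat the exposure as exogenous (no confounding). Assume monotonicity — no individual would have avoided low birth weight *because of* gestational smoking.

about 1135 cases

p₁ = P(outcome | exposed) = 1389/1694 = 0.81995
p₀ = P(outcome | unexposed) = 345/2300 = 0.15
PN = (p₁ − p₀)/p₁ = (0.81995 − 0.15) / 0.81995 ≈ 0.81706.
Attributable cases ≈ PN × (exposed cases) = 0.81706 × 1389 ≈ 1134.90.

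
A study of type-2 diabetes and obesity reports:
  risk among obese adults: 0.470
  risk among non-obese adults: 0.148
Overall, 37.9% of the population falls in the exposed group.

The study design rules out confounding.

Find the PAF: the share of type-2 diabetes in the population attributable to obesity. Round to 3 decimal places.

PAF ≈ 0.452

Let p₁ = 0.47, p₀ = 0.148.
Overall risk P(Y=1) = π·p₁ + (1−π)·p₀ = 0.379×0.47 + 0.621×0.148 = 0.27004.
Under exogeneity, PAF = [P(Y=1) − p₀] / P(Y=1).
PAF = (0.27004 − 0.148) / 0.27004 ≈ 0.4519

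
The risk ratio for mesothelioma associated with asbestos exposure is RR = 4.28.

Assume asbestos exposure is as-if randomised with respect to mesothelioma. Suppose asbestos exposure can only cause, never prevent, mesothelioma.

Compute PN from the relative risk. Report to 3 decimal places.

PN ≈ 0.766

Under exogeneity and monotonicity, PN = (RR − 1) / RR = 1 − 1/RR.
PN = (4.28 − 1) / 4.28 = 3.28 / 4.28 ≈ 0.7664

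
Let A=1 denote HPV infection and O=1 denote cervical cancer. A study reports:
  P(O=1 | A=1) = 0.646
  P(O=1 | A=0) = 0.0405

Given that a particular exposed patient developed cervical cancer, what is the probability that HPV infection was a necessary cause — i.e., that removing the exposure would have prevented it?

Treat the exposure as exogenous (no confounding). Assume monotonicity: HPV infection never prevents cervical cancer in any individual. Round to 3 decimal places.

Let p₁ = 0.646, p₀ = 0.0405.
Under exogeneity and monotonicity, PN = (p₁ − p₀) / p₁.
PN = (0.646 − 0.0405) / 0.646 = 0.6055 / 0.646 ≈ 0.9373

PN ≈ 0.937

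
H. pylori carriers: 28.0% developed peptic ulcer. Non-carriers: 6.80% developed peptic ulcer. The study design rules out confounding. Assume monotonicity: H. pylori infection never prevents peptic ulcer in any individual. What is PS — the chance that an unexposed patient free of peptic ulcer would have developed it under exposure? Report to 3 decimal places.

PS ≈ 0.227

p₁ = 0.28, p₀ = 0.068.
Under exogeneity and monotonicity, PS = (p₁ − p₀) / (1 − p₀).
PS = (0.28 − 0.068) / (1 − 0.068) = 0.212 / 0.932 ≈ 0.2275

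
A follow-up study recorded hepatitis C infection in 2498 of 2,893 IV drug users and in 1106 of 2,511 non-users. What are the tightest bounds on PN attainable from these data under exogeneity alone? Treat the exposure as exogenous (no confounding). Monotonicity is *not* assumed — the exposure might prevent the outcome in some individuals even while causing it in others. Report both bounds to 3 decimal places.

p₁ = P(outcome | exposed) = 2498/2893 = 0.86346
p₀ = P(outcome | unexposed) = 1106/2511 = 0.44046
Under exogeneity alone the bounds on PN are max{0,(p₁−p₀)/p₁} ≤ PN ≤ min{1,(1−p₀)/p₁}.
  lower = (p₁ − p₀)/p₁ = 0.423 / 0.86346 ≈ 0.4899
  upper = min{1, (1 − p₀)/p₁} = 0.55954 / 0.86346 ≈ 0.6480

0.490 ≤ PN ≤ 0.648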